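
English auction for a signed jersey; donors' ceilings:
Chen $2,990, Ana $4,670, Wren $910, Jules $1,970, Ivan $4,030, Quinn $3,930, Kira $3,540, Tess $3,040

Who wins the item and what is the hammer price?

Ana wins at $4,030

Limits in order: 4,670 (Ana) > 4,030 (Ivan) > 3,930 (Quinn) > 3,540 (Kira) > 3,040 (Tess) > 2,990 (Chen) > …
Once the price passes $4,030, only Ana is left; the hammer falls at Ivan's limit of $4,030.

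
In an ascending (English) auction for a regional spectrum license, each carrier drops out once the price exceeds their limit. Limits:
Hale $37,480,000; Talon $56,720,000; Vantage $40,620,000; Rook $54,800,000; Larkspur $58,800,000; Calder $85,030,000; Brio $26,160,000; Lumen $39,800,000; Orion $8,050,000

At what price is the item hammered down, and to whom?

Limits in order: 85,030,000 (Calder) > 58,800,000 (Larkspur) > 56,720,000 (Talon) > 54,800,000 (Rook) > 40,620,000 (Vantage) > 39,800,000 (Lumen) > …
Once the price passes $58,800,000, only Calder is left; the hammer falls at Larkspur's limit of $58,800,000.

Calder wins at $58,800,000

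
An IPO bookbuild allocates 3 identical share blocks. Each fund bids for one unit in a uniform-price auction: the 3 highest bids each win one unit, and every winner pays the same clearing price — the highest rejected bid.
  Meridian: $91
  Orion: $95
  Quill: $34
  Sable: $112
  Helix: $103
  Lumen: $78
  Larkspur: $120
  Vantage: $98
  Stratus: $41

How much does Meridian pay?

Ordering the bids: 120 (Larkspur), 112 (Sable), 103 (Helix), 98 (Vantage), 95 (Orion), …
Top 3: Larkspur, Sable, Helix.
Clearing price = highest rejected bid = $98.
Meridian does not win → pays $0.

Meridian pays $0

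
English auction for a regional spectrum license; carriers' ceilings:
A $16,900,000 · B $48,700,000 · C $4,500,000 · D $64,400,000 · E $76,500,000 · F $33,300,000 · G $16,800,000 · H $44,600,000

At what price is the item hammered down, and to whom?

E wins at $64,400,000

Limits ranked: 76,500,000 (E) > 64,400,000 (D) > 48,700,000 (B) > 44,600,000 (H) > 33,300,000 (F) > 16,900,000 (A) > …
Once the price passes $64,400,000, only E is left; the hammer falls at D's limit of $64,400,000.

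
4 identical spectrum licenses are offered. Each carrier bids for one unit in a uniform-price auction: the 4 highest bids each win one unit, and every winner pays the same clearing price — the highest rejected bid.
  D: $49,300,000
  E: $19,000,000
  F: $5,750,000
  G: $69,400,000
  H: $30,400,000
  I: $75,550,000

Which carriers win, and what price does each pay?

I, G, D, H; each pays $19,000,000

Ordering the bids: 75,550,000 (I), 69,400,000 (G), 49,300,000 (D), 30,400,000 (H), 19,000,000 (E), 5,750,000 (F)
Winners (4 units): I, G, D, H.
First losing bid is E's $19,000,000, which sets the uniform price.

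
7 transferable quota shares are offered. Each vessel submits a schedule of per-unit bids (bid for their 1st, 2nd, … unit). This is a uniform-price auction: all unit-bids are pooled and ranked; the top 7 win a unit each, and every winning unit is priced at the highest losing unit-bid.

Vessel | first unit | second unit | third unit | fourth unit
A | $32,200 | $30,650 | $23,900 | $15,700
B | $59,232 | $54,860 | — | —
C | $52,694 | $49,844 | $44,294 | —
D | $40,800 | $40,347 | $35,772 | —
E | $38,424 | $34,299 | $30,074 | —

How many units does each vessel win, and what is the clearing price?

Merging the schedules and taking the best 7: 59,232 (B-1), 54,860 (B-2), 52,694 (C-1), 49,844 (C-2), 44,294 (C-3), 40,800 (D-1), 40,347 (D-2)
Highest rejected unit-bid = $38,424.
Allocation: B 2, C 3, D 2.

B 2, C 3, D 2; clearing price $38,424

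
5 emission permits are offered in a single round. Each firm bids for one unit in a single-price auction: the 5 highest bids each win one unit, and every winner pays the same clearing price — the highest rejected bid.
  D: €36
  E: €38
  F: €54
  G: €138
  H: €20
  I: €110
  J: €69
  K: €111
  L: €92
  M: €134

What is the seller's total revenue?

Total revenue: €345

Ordering the bids: 138 (G), 134 (M), 111 (K), 110 (I), 92 (L), 69 (J), 54 (F), …
The 5 highest are G, M, K, I, L.
Clearing price = highest rejected bid = €69.
Total revenue = 5 × €69 = €345.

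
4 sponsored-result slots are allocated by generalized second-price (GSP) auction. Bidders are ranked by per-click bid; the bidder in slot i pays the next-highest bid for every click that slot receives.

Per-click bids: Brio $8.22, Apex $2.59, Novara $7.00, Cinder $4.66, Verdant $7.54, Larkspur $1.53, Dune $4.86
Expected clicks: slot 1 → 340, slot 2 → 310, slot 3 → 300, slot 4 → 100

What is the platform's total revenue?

Total revenue: $6657.60

Ranked by bid: $8.22 (Brio) > $7.54 (Verdant) > $7.00 (Novara) > $4.86 (Dune) > $4.66 (Cinder) > …
Slot 1: Brio pays $7.54 × 340 = $2563.60
Slot 2: Verdant pays $7.00 × 310 = $2170.00
Slot 3: Novara pays $4.86 × 300 = $1458.00
Slot 4: Dune pays $4.66 × 100 = $466.00
Total = $6657.60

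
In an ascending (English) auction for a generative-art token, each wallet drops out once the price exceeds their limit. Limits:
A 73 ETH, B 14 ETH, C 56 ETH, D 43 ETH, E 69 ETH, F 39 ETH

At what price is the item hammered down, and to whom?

Limits in order: 73 (A) > 69 (E) > 56 (C) > 43 (D) > 39 (F) > 14 (B)
Bidding ends when E exits at 69 ETH; A takes it.

A wins at 69 ETH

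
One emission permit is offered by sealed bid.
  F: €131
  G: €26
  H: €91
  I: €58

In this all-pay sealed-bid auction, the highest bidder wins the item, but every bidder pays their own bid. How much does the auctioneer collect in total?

Total revenue: €306

Bids ranked: 131 (F) > 91 (H) > 58 (I) > 26 (G)
F wins with the top bid; all bids are sunk regardless.
Every bidder forfeits their bid regardless of winning.
Revenue = 131 + 26 + 91 + 58 = €306.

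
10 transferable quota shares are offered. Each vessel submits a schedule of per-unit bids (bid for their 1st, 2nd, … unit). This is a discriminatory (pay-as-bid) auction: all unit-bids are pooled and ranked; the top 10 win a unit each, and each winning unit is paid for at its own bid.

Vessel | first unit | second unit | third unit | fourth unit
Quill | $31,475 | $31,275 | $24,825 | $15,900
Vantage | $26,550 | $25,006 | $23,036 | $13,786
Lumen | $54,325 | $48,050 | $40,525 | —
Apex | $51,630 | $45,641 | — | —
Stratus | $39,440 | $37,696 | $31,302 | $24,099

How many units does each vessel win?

Apex 2, Lumen 3, Quill 2, Stratus 3

Pooled unit-bids ranked (top 10): 54,325 (Lumen-1), 51,630 (Apex-1), 48,050 (Lumen-2), 45,641 (Apex-2), 40,525 (Lumen-3), 39,440 (Stratus-1), 37,696 (Stratus-2), 31,475 (Quill-1), 31,302 (Stratus-3), 31,275 (Quill-2)
Next rejected bid: $26,550 (not a price — pay-as-bid).
Allocation: Apex 2, Lumen 3, Quill 2, Stratus 3.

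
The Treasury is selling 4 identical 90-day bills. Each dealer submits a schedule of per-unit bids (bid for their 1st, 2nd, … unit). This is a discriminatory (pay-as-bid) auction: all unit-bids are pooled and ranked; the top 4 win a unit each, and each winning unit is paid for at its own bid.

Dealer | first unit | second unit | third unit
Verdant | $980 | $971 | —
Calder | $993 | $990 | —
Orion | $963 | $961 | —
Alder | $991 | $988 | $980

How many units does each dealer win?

Alder 2, Calder 2

Pooled unit-bids ranked (top 4): 993 (Calder-1), 991 (Alder-1), 990 (Calder-2), 988 (Alder-2)
Next rejected bid: $980 (not a price — pay-as-bid).
Allocation: Alder 2, Calder 2.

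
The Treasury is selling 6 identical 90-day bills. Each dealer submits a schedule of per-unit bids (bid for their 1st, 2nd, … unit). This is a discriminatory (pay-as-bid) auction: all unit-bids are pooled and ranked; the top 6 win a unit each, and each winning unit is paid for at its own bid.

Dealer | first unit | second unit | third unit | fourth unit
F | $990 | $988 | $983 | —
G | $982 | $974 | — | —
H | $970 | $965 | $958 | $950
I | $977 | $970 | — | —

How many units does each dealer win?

F 3, G 2, I 1

All unit-bids, highest first — top 6: 990 (F-1), 988 (F-2), 983 (F-3), 982 (G-1), 977 (I-1), 974 (G-2)
Next rejected bid: $970 (not a price — pay-as-bid).
Allocation: F 3, G 2, I 1.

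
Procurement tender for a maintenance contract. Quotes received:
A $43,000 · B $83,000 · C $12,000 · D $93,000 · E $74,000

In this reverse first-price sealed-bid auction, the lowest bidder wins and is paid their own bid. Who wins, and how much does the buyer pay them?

Sorting bids: 12,000 (C) < 43,000 (A) < 74,000 (E) < 83,000 (B) < 93,000 (D)
C has the lowest bid and is paid exactly that: $12,000.

C is paid $12,000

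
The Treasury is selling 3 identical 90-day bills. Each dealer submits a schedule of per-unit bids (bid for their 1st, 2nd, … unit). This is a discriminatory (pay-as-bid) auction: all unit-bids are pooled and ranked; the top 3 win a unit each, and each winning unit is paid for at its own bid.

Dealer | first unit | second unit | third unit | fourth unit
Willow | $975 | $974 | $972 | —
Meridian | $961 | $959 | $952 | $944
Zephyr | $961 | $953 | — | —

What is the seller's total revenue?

Pooled unit-bids ranked (top 3): 975 (Willow-1), 974 (Willow-2), 972 (Willow-3)
Next rejected bid: $961 (not a price — pay-as-bid).
Each winning unit pays its own bid.
Revenue = 975 + 974 + 972 = $2,921.

Total revenue: $2,921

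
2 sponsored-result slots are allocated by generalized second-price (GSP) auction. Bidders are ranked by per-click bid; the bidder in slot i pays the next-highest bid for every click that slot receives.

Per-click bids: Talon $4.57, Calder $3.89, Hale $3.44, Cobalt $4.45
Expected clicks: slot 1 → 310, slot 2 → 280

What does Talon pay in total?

Sorting advertisers: $4.57 (Talon) > $4.45 (Cobalt) > $3.89 (Calder) > …
Talon holds slot 1 → pays next bid $4.45 × 310 clicks = $1379.50.

Talon pays $1379.50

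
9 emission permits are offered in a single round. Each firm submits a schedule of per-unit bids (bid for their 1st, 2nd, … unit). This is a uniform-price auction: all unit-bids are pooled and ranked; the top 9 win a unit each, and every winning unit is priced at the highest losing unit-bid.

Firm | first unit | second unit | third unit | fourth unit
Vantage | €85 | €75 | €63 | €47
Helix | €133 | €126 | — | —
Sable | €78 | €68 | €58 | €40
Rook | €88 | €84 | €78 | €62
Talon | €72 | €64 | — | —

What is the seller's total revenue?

Pooled unit-bids ranked (top 9): 133 (Helix-1), 126 (Helix-2), 88 (Rook-1), 85 (Vantage-1), 84 (Rook-2), 78 (Sable-1), 78 (Rook-3), 75 (Vantage-2), 72 (Talon-1)
First bid not allocated: €68.
Allocation: Helix 2, Rook 3, Sable 1, Talon 1, Vantage 2. Every unit priced at €68.
Revenue = 9 × 68 = €612.

Total revenue: €612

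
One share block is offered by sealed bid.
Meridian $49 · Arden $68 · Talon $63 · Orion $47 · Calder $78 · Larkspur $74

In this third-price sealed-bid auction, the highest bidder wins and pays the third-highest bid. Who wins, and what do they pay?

Rule: the highest bidder wins and pays the third-highest bid.
Sorting bids: 78 (Calder) > 74 (Larkspur) > 68 (Arden) > 63 (Talon) > 49 (Meridian) > 47 (Orion)
Calder wins; payment is bid #3 in the ranking = $68.

Calder pays $68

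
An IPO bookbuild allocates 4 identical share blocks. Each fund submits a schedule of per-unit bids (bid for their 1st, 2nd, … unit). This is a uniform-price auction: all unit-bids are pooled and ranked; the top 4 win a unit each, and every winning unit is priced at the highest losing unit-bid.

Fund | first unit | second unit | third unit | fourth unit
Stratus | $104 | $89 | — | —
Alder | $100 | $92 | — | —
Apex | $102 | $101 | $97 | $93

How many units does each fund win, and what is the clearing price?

All unit-bids, highest first — top 4: 104 (Stratus-1), 102 (Apex-1), 101 (Apex-2), 100 (Alder-1)
First bid not allocated: $97.
Allocation: Alder 1, Apex 2, Stratus 1.

Alder 1, Apex 2, Stratus 1; clearing price $97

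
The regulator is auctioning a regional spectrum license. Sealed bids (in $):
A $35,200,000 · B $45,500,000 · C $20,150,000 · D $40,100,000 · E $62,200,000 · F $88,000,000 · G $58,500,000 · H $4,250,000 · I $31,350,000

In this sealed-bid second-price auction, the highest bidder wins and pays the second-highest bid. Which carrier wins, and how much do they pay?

F pays $62,200,000

Sealed-bid second-price auction: the highest bidder wins and pays the second-highest bid.
Sorting bids: 88,000,000 (F) > 62,200,000 (E) > 58,500,000 (G) > 45,500,000 (B) > 40,100,000 (D) > 35,200,000 (A) > …
F is highest; pays the second-highest bid, $62,200,000.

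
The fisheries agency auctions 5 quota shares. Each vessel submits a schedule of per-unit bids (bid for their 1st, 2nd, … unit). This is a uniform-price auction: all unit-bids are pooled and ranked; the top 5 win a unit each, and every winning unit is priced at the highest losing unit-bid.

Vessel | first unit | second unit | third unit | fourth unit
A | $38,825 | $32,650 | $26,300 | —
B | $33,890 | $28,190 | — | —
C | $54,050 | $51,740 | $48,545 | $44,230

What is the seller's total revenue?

All unit-bids, highest first — top 5: 54,050 (C-1), 51,740 (C-2), 48,545 (C-3), 44,230 (C-4), 38,825 (A-1)
The (k+1)-th unit-bid is $33,890.
Allocation: A 1, C 4. Every unit priced at $33,890.
Revenue = 5 × 33,890 = $169,450.

Total revenue: $169,450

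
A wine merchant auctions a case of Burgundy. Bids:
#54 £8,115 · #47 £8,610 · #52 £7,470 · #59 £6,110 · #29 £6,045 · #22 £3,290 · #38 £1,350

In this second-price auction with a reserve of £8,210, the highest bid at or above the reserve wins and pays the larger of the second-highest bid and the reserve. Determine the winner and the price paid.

#47 pays £8,210

Bids in order: 8,610 (#47) > 8,115 (#54) > 7,470 (#52) > 6,110 (#59) > 6,045 (#29) > 3,290 (#22) > …
Highest eligible bid: #47 at £8,610.
max(second-highest £8,115, reserve £8,210) = £8,210.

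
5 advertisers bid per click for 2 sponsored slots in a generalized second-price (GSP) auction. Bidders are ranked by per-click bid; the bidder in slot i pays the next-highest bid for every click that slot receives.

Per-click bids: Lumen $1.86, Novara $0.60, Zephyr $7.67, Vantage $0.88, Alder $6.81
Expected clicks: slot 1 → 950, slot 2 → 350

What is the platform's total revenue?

Total revenue: $7120.50

Ranked by bid: $7.67 (Zephyr) > $6.81 (Alder) > $1.86 (Lumen) > …
Slot 1: Zephyr pays $6.81 × 950 = $6469.50
Slot 2: Alder pays $1.86 × 350 = $651.00
Total = $7120.50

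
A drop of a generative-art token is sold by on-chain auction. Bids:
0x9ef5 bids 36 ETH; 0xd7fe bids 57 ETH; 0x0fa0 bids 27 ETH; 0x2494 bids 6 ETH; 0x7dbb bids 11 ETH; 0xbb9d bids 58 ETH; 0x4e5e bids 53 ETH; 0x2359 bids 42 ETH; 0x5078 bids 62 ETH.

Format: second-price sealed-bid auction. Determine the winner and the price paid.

0x5078 pays 58 ETH

Bids ranked: 62 (0x5078) > 58 (0xbb9d) > 57 (0xd7fe) > 53 (0x4e5e) > 42 (0x2359) > 36 (0x9ef5) > …
0x5078 is highest; pays the second-highest bid, 58 ETH.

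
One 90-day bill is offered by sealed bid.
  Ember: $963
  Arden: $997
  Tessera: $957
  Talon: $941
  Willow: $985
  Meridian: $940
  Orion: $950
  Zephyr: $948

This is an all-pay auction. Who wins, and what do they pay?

Bids ranked: 997 (Arden) > 985 (Willow) > 963 (Ember) > 957 (Tessera) > 950 (Orion) > 948 (Zephyr) > …
Arden wins with the top bid; all bids are sunk regardless.

Arden pays $997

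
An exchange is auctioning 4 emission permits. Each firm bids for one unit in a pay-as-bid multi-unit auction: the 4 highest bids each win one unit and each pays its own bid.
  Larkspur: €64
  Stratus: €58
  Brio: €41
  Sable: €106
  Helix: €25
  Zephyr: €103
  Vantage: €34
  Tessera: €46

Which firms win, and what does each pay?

Sable €106, Zephyr €103, Larkspur €64, Stratus €58

Bids ranked high→low: 106 (Sable), 103 (Zephyr), 64 (Larkspur), 58 (Stratus), 46 (Tessera), 41 (Brio), …
Top 4: Sable, Zephyr, Larkspur, Stratus.
Each winner pays its own bid: Sable €106, Zephyr €103, Larkspur €64, Stratus €58.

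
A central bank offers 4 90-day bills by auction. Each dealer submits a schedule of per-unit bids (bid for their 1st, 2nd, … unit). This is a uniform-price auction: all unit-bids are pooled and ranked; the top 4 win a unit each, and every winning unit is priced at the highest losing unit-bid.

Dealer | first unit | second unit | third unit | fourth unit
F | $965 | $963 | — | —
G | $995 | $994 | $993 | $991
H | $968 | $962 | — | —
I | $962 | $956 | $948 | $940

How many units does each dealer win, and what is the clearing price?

Pooled unit-bids ranked (top 4): 995 (G-1), 994 (G-2), 993 (G-3), 991 (G-4)
First bid not allocated: $968.
Allocation: G 4.

G 4; clearing price $968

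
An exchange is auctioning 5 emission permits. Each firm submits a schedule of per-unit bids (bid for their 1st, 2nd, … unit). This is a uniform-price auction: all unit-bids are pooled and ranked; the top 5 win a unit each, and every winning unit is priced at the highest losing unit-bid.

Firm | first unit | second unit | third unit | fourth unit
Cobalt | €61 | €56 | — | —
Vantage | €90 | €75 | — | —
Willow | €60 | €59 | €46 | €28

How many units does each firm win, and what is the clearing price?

Merging the schedules and taking the best 5: 90 (Vantage-1), 75 (Vantage-2), 61 (Cobalt-1), 60 (Willow-1), 59 (Willow-2)
The (k+1)-th unit-bid is €56.
Allocation: Cobalt 1, Vantage 2, Willow 2.

Cobalt 1, Vantage 2, Willow 2; clearing price €56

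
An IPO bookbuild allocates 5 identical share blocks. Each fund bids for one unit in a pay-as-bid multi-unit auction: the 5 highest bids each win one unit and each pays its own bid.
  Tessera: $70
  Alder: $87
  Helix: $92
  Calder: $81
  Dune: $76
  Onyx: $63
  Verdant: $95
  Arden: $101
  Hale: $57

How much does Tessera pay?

Sorting: 101 (Arden), 95 (Verdant), 92 (Helix), 87 (Alder), 81 (Calder), 76 (Dune), 70 (Tessera), …
Top 5: Arden, Verdant, Helix, Alder, Calder.
Tessera does not win → $0.

Tessera pays $0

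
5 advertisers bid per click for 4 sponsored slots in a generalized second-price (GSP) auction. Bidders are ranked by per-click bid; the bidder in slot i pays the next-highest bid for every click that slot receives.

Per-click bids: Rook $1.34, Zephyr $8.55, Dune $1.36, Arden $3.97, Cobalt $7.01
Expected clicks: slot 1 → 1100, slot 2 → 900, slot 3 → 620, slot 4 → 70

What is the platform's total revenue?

Per-click bids in order: $8.55 (Zephyr) > $7.01 (Cobalt) > $3.97 (Arden) > $1.36 (Dune) > $1.34 (Rook)
Slot 1: Zephyr pays $7.01 × 1100 = $7711.00
Slot 2: Cobalt pays $3.97 × 900 = $3573.00
Slot 3: Arden pays $1.36 × 620 = $843.20
Slot 4: Dune pays $1.34 × 70 = $93.80
Total = $12221.00

Total revenue: $12221.00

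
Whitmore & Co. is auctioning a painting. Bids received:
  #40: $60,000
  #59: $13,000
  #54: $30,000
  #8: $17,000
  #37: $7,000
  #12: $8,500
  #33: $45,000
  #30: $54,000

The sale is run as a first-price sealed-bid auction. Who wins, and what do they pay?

Bids in order: 60,000 (#40) > 54,000 (#30) > 45,000 (#33) > 30,000 (#54) > 17,000 (#8) > 13,000 (#59) > …
#40 has the highest bid and pays exactly that: $60,000.

#40 pays $60,000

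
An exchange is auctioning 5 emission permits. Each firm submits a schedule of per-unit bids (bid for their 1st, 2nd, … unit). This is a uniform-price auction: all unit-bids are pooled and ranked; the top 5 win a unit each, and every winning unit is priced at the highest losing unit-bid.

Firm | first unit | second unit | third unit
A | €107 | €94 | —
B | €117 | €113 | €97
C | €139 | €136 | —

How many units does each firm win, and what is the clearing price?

All unit-bids, highest first — top 5: 139 (C-1), 136 (C-2), 117 (B-1), 113 (B-2), 107 (A-1)
First bid not allocated: €97.
Allocation: A 1, B 2, C 2.

A 1, B 2, C 2; clearing price €97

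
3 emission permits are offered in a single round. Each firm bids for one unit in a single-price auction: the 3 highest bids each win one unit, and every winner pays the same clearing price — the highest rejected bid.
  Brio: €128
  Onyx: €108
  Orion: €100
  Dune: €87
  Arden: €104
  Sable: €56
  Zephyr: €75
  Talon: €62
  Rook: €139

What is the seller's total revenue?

Total revenue: €312

Bids ranked high→low: 139 (Rook), 128 (Brio), 108 (Onyx), 104 (Arden), 100 (Orion), …
Top 3: Rook, Brio, Onyx.
Clearing price = highest rejected bid = €104.
Total revenue = 3 × €104 = €312.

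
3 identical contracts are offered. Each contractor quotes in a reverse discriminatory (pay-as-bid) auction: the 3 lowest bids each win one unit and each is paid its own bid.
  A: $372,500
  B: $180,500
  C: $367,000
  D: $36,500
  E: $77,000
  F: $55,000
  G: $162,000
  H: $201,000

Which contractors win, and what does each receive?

D $36,500, F $55,000, E $77,000

Ordering the bids: 36,500 (D), 55,000 (F), 77,000 (E), 162,000 (G), 180,500 (B), …
Lowest 3: D, F, E.
Each winner is paid its own bid: D $36,500, F $55,000, E $77,000.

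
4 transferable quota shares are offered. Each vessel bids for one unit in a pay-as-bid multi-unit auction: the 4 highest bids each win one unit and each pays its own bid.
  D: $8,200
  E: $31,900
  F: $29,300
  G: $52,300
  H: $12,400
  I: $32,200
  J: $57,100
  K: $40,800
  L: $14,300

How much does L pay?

Sorting: 57,100 (J), 52,300 (G), 40,800 (K), 32,200 (I), 31,900 (E), 29,300 (F), …
Winners (4 units): J, G, K, I.
L does not win → $0.

L pays $0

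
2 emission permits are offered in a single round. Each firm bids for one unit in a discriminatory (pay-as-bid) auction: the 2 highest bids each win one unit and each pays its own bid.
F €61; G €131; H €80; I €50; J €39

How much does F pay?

F pays €0

Sorting: 131 (G), 80 (H), 61 (F), 50 (I), …
Winners (2 units): G, H.
F does not win → €0.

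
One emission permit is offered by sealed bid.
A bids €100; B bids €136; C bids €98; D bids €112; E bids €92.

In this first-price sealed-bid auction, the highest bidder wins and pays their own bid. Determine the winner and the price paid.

B pays €136

Bids ranked: 136 (B) > 112 (D) > 100 (A) > 98 (C) > 92 (E)
B is highest → pays own bid, €136.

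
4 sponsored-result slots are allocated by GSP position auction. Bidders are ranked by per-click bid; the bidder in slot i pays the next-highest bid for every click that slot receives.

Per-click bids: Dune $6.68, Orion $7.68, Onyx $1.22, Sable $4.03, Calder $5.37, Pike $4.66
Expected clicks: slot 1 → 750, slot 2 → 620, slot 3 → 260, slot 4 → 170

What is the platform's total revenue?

Sorting advertisers: $7.68 (Orion) > $6.68 (Dune) > $5.37 (Calder) > $4.66 (Pike) > $4.03 (Sable) > …
Slot 1: Orion pays $6.68 × 750 = $5010.00
Slot 2: Dune pays $5.37 × 620 = $3329.40
Slot 3: Calder pays $4.66 × 260 = $1211.60
Slot 4: Pike pays $4.03 × 170 = $685.10
Total = $10236.10

Total revenue: $10236.10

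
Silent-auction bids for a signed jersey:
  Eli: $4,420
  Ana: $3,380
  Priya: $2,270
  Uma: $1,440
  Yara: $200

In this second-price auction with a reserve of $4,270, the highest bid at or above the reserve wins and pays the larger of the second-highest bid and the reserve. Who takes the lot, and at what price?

Second-price auction with a reserve of $4,270: the highest bid at or above the reserve wins and pays the larger of the second-highest bid and the reserve.
Bids in order: 4,420 (Eli) > 3,380 (Ana) > 2,270 (Priya) > 1,440 (Uma) > 200 (Yara)
Highest eligible bid: Eli at $4,420.
max(second-highest $3,380, reserve $4,270) = $4,270.

Eli pays $4,270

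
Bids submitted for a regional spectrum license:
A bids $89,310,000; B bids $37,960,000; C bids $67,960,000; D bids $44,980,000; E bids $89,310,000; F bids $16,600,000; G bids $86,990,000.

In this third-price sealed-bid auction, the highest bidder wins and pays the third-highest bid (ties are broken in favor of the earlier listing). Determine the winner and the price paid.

Bids ranked: 89,310,000 (A) > 89,310,000 (E) > 86,990,000 (G) > 67,960,000 (C) > 44,980,000 (D) > 37,960,000 (B) > …
Tie at $89,310,000 → A wins by tie-break.
A wins; payment is bid #3 in the ranking = $86,990,000.

A pays $86,990,000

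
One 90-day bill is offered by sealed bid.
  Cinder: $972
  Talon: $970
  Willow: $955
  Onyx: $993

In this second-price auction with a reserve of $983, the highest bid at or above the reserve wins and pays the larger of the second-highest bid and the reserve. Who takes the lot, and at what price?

Onyx pays $983

Sorting bids: 993 (Onyx) > 972 (Cinder) > 970 (Talon) > 955 (Willow)
Highest eligible bid: Onyx at $993.
Second-highest bid $972 is below the reserve $983, so the reserve binds → payment $983.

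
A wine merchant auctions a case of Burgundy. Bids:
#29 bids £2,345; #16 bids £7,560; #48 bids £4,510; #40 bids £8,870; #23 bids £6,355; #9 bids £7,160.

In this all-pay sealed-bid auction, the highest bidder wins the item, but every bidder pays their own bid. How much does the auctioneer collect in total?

Total revenue: £36,800

Rule: the highest bidder wins the item, but every bidder pays their own bid.
Bids in order: 8,870 (#40) > 7,560 (#16) > 7,160 (#9) > 6,355 (#23) > 4,510 (#48) > 2,345 (#29)
Every bidder forfeits their bid regardless of winning.
Revenue = 2,345 + 7,560 + 4,510 + 8,870 + 6,355 + 7,160 = £36,800.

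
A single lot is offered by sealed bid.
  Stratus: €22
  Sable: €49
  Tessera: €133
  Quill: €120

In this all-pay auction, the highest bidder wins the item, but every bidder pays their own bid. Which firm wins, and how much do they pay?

Bids in order: 133 (Tessera) > 120 (Quill) > 49 (Sable) > 22 (Stratus)
Tessera is highest and takes the item; every bidder forfeits their bid.

Tessera pays €133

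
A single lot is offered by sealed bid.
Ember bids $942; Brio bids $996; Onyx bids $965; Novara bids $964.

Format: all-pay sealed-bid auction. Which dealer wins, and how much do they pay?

Bids in order: 996 (Brio) > 965 (Onyx) > 964 (Novara) > 942 (Ember)
Brio is highest and takes the item; every bidder forfeits their bid.

Brio pays $996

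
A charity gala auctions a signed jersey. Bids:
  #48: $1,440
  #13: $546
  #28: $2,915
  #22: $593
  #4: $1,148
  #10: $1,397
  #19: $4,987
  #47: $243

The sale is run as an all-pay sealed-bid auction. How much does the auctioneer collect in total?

Total revenue: $13,269

Rule: the highest bidder wins the item, but every bidder pays their own bid.
Bids ranked: 4,987 (#19) > 2,915 (#28) > 1,440 (#48) > 1,397 (#10) > 1,148 (#4) > 593 (#22) > …
Every bidder forfeits their bid regardless of winning.
Revenue = 1,440 + 546 + 2,915 + 593 + 1,148 + 1,397 + 4,987 + 243 = $13,269.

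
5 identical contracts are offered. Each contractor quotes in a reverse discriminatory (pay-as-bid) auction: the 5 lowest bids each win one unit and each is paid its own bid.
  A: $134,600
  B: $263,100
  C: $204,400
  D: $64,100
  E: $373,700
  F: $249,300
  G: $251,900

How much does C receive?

Sorting: 64,100 (D), 134,600 (A), 204,400 (C), 249,300 (F), 251,900 (G), 263,100 (B), 373,700 (E)
The 5 lowest are D, A, C, F, G.
C wins → own bid $204,400.

C is paid $204,400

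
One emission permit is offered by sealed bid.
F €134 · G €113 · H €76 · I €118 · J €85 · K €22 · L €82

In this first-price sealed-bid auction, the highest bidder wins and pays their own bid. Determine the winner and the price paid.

F pays €134

Bids in order: 134 (F) > 118 (I) > 113 (G) > 85 (J) > 82 (L) > 76 (H) > …
F has the highest bid and pays exactly that: €134.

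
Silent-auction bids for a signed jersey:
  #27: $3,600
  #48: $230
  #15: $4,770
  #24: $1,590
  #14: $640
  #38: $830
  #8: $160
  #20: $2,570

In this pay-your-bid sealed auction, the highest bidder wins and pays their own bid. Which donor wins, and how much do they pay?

#15 pays $4,770

Pay-your-bid sealed auction: the highest bidder wins and pays their own bid.
Bids in order: 4,770 (#15) > 3,600 (#27) > 2,570 (#20) > 1,590 (#24) > 830 (#38) > 640 (#14) > …
#15 is highest → pays own bid, $4,770.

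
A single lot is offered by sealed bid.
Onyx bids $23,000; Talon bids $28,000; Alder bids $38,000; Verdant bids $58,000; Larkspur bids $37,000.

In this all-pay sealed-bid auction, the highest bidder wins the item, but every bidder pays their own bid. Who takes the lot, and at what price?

Verdant pays $58,000

All-pay sealed-bid auction: the highest bidder wins the item, but every bidder pays their own bid.
Bids ranked: 58,000 (Verdant) > 38,000 (Alder) > 37,000 (Larkspur) > 28,000 (Talon) > 23,000 (Onyx)
Verdant wins with the top bid; all bids are sunk regardless.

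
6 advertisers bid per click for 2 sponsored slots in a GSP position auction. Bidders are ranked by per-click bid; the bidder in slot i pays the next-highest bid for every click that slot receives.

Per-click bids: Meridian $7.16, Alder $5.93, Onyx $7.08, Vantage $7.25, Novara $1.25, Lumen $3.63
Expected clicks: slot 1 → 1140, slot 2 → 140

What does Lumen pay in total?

Lumen pays $0.00

Sorting advertisers: $7.25 (Vantage) > $7.16 (Meridian) > $7.08 (Onyx) > …
Lumen ranks below slot 2 → no slot, pays nothing.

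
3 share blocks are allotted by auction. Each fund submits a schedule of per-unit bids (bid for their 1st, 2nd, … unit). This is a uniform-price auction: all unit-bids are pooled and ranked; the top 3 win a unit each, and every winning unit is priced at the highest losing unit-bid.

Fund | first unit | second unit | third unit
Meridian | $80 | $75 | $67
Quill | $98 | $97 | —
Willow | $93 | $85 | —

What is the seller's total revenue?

Pooled unit-bids ranked (top 3): 98 (Quill-1), 97 (Quill-2), 93 (Willow-1)
First bid not allocated: $85.
Allocation: Quill 2, Willow 1. Every unit priced at $85.
Revenue = 3 × 85 = $255.

Total revenue: $255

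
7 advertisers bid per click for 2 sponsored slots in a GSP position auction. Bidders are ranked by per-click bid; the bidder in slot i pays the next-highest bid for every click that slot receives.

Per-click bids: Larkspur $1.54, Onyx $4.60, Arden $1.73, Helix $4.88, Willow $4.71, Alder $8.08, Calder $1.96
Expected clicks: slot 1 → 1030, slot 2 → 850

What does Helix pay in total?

Helix pays $4003.50

Per-click bids in order: $8.08 (Alder) > $4.88 (Helix) > $4.71 (Willow) > …
Helix holds slot 2 → pays next bid $4.71 × 850 clicks = $4003.50.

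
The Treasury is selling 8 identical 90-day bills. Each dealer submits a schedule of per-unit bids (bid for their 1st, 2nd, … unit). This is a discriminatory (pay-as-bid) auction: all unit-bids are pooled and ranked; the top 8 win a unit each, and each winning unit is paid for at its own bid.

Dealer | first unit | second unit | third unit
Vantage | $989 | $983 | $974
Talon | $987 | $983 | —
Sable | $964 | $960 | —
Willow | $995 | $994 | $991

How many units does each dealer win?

Pooled unit-bids ranked (top 8): 995 (Willow-1), 994 (Willow-2), 991 (Willow-3), 989 (Vantage-1), 987 (Talon-1), 983 (Vantage-2), 983 (Talon-2), 974 (Vantage-3)
Next rejected bid: $964 (not a price — pay-as-bid).
Allocation: Talon 2, Vantage 3, Willow 3.

Talon 2, Vantage 3, Willow 3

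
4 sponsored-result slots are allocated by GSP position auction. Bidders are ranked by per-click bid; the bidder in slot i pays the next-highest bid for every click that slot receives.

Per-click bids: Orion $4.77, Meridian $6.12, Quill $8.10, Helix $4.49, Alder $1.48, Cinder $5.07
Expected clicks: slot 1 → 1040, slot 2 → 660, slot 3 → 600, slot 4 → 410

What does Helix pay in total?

Per-click bids in order: $8.10 (Quill) > $6.12 (Meridian) > $5.07 (Cinder) > $4.77 (Orion) > $4.49 (Helix) > …
Helix ranks below slot 4 → no slot, pays nothing.

Helix pays $0.00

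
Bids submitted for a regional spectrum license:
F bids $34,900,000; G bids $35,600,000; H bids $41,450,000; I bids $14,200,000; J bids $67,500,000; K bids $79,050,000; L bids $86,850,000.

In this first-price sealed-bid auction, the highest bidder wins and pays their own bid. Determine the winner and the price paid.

L pays $86,850,000

Bids ranked: 86,850,000 (L) > 79,050,000 (K) > 67,500,000 (J) > 41,450,000 (H) > 35,600,000 (G) > 34,900,000 (F) > …
L has the highest bid and pays exactly that: $86,850,000.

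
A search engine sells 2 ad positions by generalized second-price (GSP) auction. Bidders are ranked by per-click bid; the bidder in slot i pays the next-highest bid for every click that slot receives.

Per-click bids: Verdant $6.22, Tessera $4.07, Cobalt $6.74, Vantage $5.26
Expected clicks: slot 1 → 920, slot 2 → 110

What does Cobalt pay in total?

Ranked by bid: $6.74 (Cobalt) > $6.22 (Verdant) > $5.26 (Vantage) > …
Cobalt holds slot 1 → pays next bid $6.22 × 920 clicks = $5722.40.

Cobalt pays $5722.40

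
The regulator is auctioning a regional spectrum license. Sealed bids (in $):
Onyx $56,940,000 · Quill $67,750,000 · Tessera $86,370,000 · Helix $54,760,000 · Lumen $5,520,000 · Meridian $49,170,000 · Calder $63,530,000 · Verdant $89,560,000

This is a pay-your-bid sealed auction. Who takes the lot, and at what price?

Bids ranked: 89,560,000 (Verdant) > 86,370,000 (Tessera) > 67,750,000 (Quill) > 63,530,000 (Calder) > 56,940,000 (Onyx) > 54,760,000 (Helix) > …
Verdant is highest → pays own bid, $89,560,000.

Verdant pays $89,560,000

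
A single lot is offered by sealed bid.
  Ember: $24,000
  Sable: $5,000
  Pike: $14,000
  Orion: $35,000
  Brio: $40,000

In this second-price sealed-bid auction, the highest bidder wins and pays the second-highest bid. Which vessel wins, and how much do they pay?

Brio pays $35,000

Rule: the highest bidder wins and pays the second-highest bid.
Sorting bids: 40,000 (Brio) > 35,000 (Orion) > 24,000 (Ember) > 14,000 (Pike) > 5,000 (Sable)
Second-price: Brio pays Orion's bid of $35,000.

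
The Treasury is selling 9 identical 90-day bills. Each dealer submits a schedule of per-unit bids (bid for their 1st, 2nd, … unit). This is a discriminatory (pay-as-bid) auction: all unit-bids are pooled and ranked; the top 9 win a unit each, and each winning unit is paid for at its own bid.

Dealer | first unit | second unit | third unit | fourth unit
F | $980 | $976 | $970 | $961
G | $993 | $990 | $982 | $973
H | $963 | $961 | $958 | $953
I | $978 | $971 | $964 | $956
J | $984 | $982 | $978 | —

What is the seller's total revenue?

Merging the schedules and taking the best 9: 993 (G-1), 990 (G-2), 984 (J-1), 982 (G-3), 982 (J-2), 980 (F-1), 978 (I-1), 978 (J-3), 976 (F-2)
Next rejected bid: $973 (not a price — pay-as-bid).
Each winning unit pays its own bid.
Revenue = 993 + 990 + 984 + 982 + 982 + 980 + 978 + 978 + 976 = $8,843.

Total revenue: $8,843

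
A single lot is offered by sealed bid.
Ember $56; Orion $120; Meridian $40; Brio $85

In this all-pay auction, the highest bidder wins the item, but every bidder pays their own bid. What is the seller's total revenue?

Bids in order: 120 (Orion) > 85 (Brio) > 56 (Ember) > 40 (Meridian)
Every bidder forfeits their bid regardless of winning.
Revenue = 56 + 120 + 40 + 85 = $301.

Total revenue: $301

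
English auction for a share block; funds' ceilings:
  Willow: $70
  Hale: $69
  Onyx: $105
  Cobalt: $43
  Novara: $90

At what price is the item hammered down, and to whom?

Onyx wins at $90

Sorting limits: 105 (Onyx) > 90 (Novara) > 70 (Willow) > 69 (Hale) > 43 (Cobalt)
Novara is the last rival to drop out, at $90; Onyx remains and wins at that price.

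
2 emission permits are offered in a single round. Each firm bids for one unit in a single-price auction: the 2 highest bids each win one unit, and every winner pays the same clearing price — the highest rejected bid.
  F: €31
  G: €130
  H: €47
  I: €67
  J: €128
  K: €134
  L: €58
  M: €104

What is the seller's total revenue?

Bids ranked high→low: 134 (K), 130 (G), 128 (J), 104 (M), …
Winners (2 units): K, G.
Highest unsuccessful bid: €128 → clearing price.
Total revenue = 2 × €128 = €256.

Total revenue: €256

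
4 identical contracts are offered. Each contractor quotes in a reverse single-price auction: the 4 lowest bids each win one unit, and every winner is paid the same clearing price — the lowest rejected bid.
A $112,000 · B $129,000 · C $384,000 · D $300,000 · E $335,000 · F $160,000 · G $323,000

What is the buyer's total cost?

Bids ranked low→high: 112,000 (A), 129,000 (B), 160,000 (F), 300,000 (D), 323,000 (G), 335,000 (E), …
The 4 lowest are A, B, F, D.
Clearing price = lowest rejected bid = $323,000.
Total cost = 4 × $323,000 = $1,292,000.

Total cost: $1,292,000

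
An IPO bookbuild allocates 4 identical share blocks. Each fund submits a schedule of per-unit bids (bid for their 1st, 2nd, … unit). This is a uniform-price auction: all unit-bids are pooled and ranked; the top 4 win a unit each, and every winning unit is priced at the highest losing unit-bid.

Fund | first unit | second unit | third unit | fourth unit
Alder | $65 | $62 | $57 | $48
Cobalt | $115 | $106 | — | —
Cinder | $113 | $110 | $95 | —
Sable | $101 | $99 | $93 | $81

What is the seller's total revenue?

Total revenue: $404

All unit-bids, highest first — top 4: 115 (Cobalt-1), 113 (Cinder-1), 110 (Cinder-2), 106 (Cobalt-2)
The (k+1)-th unit-bid is $101.
Allocation: Cinder 2, Cobalt 2. Every unit priced at $101.
Revenue = 4 × 101 = $404.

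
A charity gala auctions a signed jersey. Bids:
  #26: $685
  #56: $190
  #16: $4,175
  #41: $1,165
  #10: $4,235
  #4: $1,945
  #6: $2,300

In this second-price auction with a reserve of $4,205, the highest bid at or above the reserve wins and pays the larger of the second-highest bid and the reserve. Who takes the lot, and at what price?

#10 pays $4,205

Sorting bids: 4,235 (#10) > 4,175 (#16) > 2,300 (#6) > 1,945 (#4) > 1,165 (#41) > 685 (#26) > …
#10 has the top bid at or above the reserve ($4,235).
Second-highest bid $4,175 is below the reserve $4,205, so the reserve binds → payment $4,205.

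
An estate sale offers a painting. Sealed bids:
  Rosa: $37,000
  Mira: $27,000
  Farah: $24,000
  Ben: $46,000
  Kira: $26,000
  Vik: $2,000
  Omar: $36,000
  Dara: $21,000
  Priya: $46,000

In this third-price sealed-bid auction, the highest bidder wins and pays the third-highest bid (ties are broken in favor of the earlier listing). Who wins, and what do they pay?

Bids ranked: 46,000 (Ben) > 46,000 (Priya) > 37,000 (Rosa) > 36,000 (Omar) > 27,000 (Mira) > 26,000 (Kira) > …
Tie at $46,000 → Ben wins by tie-break.
Ben is highest; pays the third-highest bid, $37,000.

Ben pays $37,000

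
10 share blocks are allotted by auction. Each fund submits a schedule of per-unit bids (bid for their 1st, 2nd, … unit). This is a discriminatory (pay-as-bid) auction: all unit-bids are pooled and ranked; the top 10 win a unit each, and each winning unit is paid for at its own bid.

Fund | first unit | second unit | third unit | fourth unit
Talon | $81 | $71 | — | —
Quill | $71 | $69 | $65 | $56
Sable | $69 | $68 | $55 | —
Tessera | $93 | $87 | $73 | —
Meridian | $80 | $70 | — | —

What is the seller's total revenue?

Pooled unit-bids ranked (top 10): 93 (Tessera-1), 87 (Tessera-2), 81 (Talon-1), 80 (Meridian-1), 73 (Tessera-3), 71 (Talon-2), 71 (Quill-1), 70 (Meridian-2), 69 (Quill-2), 69 (Sable-1)
Next rejected bid: $68 (not a price — pay-as-bid).
Each winning unit pays its own bid.
Revenue = 93 + 87 + 81 + 80 + 73 + 71 + 71 + 70 + 69 + 69 = $764.

Total revenue: $764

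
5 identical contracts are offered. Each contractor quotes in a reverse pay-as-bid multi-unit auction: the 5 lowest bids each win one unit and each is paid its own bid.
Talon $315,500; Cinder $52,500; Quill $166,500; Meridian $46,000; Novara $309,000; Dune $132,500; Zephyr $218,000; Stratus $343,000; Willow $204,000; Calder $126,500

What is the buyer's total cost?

Total cost: $524,000

Bids ranked low→high: 46,000 (Meridian), 52,500 (Cinder), 126,500 (Calder), 132,500 (Dune), 166,500 (Quill), 204,000 (Willow), 218,000 (Zephyr), …
The 5 lowest are Meridian, Cinder, Calder, Dune, Quill.
Total cost = 46,000 + 52,500 + 126,500 + 132,500 + 166,500 = $524,000.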